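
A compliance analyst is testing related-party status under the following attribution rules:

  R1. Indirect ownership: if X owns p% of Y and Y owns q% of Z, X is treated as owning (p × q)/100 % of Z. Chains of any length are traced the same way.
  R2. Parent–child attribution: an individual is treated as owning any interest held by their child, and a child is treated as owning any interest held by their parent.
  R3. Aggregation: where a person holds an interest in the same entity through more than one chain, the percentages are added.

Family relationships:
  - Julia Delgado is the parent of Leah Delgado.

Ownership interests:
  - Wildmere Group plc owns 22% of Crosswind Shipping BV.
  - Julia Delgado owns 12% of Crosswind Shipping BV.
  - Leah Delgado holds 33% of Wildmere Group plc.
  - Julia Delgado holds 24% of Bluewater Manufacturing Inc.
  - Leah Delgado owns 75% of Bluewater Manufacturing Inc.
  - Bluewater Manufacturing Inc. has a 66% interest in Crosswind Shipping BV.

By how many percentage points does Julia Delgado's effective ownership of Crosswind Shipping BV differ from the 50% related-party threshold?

34.6

By parent–child attribution (R2), Julia Delgado is treated as also owning Leah Delgado's interest in Bluewater Manufacturing Inc, giving 24% + 75% = 99%.
By parent–child attribution (R2), Julia Delgado is treated as owning Leah Delgado's 33% interest in Wildmere Group plc.
Chain via Bluewater Manufacturing Inc. (R1): 99% × 66% = 65.34% of Crosswind Shipping BV.
Direct interest in Crosswind Shipping BV: 12%.
Chain via Wildmere Group plc (R1): 33% × 22% = 7.26% of Crosswind Shipping BV.
Aggregating (R3): 65.34% + 12% + 7.26% = 84.6%.
84.6% exceeds the 50% threshold by 34.6 percentage points.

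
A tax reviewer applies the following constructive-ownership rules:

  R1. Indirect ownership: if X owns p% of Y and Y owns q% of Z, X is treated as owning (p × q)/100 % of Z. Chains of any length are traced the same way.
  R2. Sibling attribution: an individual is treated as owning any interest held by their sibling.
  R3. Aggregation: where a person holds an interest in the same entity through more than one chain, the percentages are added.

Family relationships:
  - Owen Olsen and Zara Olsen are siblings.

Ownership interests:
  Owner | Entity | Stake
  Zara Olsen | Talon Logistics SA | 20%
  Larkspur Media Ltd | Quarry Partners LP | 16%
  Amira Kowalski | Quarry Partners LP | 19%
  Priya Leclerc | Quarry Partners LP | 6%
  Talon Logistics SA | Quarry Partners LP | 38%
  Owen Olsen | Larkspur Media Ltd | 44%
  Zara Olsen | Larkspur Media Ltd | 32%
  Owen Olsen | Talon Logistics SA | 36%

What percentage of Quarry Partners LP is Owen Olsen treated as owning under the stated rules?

33.44%

By sibling attribution (R2), Owen Olsen is treated as also owning Zara Olsen's interest in Talon Logistics SA, giving 36% + 20% = 56%.
By sibling attribution (R2), Owen Olsen is treated as also owning Zara Olsen's interest in Larkspur Media Ltd, giving 44% + 32% = 76%.
Chain via Talon Logistics SA (R1): 56% × 38% = 21.28% of Quarry Partners LP.
Chain via Larkspur Media Ltd (R1): 76% × 16% = 12.16% of Quarry Partners LP.
Aggregating (R3): 21.28% + 12.16% = 33.44%.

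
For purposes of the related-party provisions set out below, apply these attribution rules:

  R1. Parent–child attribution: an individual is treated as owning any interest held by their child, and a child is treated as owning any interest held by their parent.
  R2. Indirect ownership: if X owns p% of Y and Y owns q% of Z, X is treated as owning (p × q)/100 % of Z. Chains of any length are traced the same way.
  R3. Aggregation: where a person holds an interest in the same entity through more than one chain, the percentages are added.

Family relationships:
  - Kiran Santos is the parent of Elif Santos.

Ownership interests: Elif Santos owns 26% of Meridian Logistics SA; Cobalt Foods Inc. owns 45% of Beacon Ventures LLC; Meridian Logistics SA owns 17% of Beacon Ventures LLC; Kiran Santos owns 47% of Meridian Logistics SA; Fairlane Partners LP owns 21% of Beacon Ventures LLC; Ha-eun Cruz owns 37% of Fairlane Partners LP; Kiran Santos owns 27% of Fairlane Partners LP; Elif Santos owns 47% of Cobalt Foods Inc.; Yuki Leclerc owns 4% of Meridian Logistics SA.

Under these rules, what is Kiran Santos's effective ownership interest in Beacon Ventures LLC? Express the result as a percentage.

39.23%

By parent–child attribution (R1), Kiran Santos is treated as also owning Elif Santos's interest in Meridian Logistics SA, giving 47% + 26% = 73%.
By parent–child attribution (R1), Kiran Santos is treated as owning Elif Santos's 47% interest in Cobalt Foods Inc.
Chain via Meridian Logistics SA (R2): 73% × 17% = 12.41% of Beacon Ventures LLC.
Chain via Fairlane Partners LP (R2): 27% × 21% = 5.67% of Beacon Ventures LLC.
Chain via Cobalt Foods Inc. (R2): 47% × 45% = 21.15% of Beacon Ventures LLC.
Aggregating (R3): 12.41% + 5.67% + 21.15% = 39.23%.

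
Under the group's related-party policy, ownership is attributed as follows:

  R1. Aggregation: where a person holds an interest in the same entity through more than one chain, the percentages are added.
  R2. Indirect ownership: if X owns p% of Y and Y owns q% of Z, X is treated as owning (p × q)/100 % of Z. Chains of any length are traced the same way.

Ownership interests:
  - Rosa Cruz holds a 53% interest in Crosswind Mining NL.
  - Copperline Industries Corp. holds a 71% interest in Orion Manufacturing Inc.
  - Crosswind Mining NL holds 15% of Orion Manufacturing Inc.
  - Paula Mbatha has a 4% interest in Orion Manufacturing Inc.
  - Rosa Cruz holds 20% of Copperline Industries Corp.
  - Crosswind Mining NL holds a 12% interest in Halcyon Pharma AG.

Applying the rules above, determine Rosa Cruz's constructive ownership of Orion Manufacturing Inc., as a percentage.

Chain via Crosswind Mining NL (R2): 53% × 15% = 7.95% of Orion Manufacturing Inc.
Chain via Copperline Industries Corp. (R2): 20% × 71% = 14.2% of Orion Manufacturing Inc.
Aggregating (R1): 7.95% + 14.2% = 22.15%.

22.15%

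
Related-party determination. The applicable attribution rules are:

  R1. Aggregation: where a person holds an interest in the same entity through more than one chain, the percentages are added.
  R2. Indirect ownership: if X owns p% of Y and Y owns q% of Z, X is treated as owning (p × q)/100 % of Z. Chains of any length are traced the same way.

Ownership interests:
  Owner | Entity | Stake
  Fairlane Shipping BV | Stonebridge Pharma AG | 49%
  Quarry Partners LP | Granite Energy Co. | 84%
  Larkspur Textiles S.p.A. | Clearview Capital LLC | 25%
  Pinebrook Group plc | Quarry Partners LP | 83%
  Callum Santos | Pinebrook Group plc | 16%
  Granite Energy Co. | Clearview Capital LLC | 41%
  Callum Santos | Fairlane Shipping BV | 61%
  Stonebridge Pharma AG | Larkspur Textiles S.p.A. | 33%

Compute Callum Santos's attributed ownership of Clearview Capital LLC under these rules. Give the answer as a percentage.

Chain via Fairlane Shipping BV → Stonebridge Pharma AG → Larkspur Textiles S.p.A. (R2): 61% × 49% × 33% × 25% = 2.465925% of Clearview Capital LLC.
Chain via Pinebrook Group plc → Quarry Partners LP → Granite Energy Co. (R2): 16% × 83% × 84% × 41% = 4.573632% of Clearview Capital LLC.
Aggregating (R1): 2.465925% + 4.573632% = 7.039557%.

7.039557%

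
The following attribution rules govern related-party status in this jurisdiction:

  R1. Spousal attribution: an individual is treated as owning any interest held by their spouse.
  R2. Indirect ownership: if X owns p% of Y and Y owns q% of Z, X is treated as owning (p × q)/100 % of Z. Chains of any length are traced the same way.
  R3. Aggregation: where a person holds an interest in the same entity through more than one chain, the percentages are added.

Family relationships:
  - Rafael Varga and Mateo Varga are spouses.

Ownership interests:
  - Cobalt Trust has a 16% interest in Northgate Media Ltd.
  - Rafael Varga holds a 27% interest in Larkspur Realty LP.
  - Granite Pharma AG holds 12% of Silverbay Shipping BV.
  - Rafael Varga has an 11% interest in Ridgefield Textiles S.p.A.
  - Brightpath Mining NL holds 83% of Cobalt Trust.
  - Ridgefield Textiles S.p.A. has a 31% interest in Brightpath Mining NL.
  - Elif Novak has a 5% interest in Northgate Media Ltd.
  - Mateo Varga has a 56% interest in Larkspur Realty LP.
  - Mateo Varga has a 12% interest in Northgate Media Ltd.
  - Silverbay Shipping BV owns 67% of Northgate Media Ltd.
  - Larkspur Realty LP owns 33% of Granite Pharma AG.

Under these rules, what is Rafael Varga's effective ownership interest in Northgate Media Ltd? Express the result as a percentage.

14.655004%

By spousal attribution (R1), Rafael Varga is treated as also owning Mateo Varga's interest in Larkspur Realty LP, giving 27% + 56% = 83%.
By spousal attribution (R1), Rafael Varga is treated as owning Mateo Varga's 12% interest in Northgate Media Ltd.
Chain via Larkspur Realty LP → Granite Pharma AG → Silverbay Shipping BV (R2): 83% × 33% × 12% × 67% = 2.202156% of Northgate Media Ltd.
Chain via Ridgefield Textiles S.p.A. → Brightpath Mining NL → Cobalt Trust (R2): 11% × 31% × 83% × 16% = 0.452848% of Northgate Media Ltd.
Direct interest in Northgate Media Ltd: 12%.
Aggregating (R3): 2.202156% + 0.452848% + 12% = 14.655004%.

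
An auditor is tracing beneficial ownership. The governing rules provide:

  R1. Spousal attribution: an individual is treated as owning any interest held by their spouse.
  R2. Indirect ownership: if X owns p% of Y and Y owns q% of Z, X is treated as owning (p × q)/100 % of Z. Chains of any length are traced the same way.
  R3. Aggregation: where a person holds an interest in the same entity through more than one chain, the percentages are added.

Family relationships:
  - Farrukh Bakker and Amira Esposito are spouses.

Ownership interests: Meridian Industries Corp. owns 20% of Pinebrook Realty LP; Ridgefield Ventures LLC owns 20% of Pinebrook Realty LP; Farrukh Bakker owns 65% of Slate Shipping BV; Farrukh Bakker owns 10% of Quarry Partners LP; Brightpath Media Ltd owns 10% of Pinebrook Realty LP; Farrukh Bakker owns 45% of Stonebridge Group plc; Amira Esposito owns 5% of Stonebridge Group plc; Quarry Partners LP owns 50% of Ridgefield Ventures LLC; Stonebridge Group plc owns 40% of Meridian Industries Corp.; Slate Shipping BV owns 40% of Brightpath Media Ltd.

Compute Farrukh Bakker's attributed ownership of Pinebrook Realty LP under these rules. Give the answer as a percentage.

7.6%

By spousal attribution (R1), Farrukh Bakker is treated as also owning Amira Esposito's interest in Stonebridge Group plc, giving 45% + 5% = 50%.
Chain via Slate Shipping BV → Brightpath Media Ltd (R2): 65% × 40% × 10% = 2.6% of Pinebrook Realty LP.
Chain via Stonebridge Group plc → Meridian Industries Corp. (R2): 50% × 40% × 20% = 4% of Pinebrook Realty LP.
Chain via Quarry Partners LP → Ridgefield Ventures LLC (R2): 10% × 50% × 20% = 1% of Pinebrook Realty LP.
Aggregating (R3): 2.6% + 4% + 1% = 7.6%.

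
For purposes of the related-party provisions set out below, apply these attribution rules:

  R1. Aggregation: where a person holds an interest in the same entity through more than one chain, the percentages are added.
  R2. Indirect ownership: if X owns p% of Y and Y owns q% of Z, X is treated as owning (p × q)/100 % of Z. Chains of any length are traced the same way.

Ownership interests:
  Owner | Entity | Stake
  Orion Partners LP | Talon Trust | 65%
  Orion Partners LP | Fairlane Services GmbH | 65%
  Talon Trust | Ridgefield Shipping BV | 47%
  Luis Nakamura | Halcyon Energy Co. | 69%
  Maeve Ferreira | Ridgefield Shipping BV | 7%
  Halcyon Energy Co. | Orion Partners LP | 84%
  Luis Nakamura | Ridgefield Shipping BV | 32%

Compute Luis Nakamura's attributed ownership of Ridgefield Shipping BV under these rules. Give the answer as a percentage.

Chain via Halcyon Energy Co. → Orion Partners LP → Talon Trust (R2): 69% × 84% × 65% × 47% = 17.70678% of Ridgefield Shipping BV.
Direct interest in Ridgefield Shipping BV: 32%.
Aggregating (R1): 17.70678% + 32% = 49.70678%.

49.70678%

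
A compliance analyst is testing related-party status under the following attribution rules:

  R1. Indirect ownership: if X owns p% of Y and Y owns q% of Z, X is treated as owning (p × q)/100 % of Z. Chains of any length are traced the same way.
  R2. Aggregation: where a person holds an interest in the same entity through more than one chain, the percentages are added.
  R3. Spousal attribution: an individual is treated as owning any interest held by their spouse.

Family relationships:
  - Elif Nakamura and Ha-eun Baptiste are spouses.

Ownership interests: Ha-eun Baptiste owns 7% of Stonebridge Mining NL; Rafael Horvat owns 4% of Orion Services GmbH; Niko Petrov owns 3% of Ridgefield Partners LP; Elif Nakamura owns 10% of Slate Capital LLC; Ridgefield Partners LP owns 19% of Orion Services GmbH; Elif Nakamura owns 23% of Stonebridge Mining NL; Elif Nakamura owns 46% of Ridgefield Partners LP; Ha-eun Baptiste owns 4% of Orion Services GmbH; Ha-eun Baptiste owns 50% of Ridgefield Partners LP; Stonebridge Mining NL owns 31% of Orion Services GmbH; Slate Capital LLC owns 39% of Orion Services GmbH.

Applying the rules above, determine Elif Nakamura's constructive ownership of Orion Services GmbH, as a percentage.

35.44%

By spousal attribution (R3), Elif Nakamura is treated as also owning Ha-eun Baptiste's interest in Ridgefield Partners LP, giving 46% + 50% = 96%.
By spousal attribution (R3), Elif Nakamura is treated as also owning Ha-eun Baptiste's interest in Stonebridge Mining NL, giving 23% + 7% = 30%.
By spousal attribution (R3), Elif Nakamura is treated as owning Ha-eun Baptiste's 4% interest in Orion Services GmbH.
Chain via Ridgefield Partners LP (R1): 96% × 19% = 18.24% of Orion Services GmbH.
Chain via Slate Capital LLC (R1): 10% × 39% = 3.9% of Orion Services GmbH.
Chain via Stonebridge Mining NL (R1): 30% × 31% = 9.3% of Orion Services GmbH.
Direct interest in Orion Services GmbH: 4%.
Aggregating (R2): 18.24% + 3.9% + 9.3% + 4% = 35.44%.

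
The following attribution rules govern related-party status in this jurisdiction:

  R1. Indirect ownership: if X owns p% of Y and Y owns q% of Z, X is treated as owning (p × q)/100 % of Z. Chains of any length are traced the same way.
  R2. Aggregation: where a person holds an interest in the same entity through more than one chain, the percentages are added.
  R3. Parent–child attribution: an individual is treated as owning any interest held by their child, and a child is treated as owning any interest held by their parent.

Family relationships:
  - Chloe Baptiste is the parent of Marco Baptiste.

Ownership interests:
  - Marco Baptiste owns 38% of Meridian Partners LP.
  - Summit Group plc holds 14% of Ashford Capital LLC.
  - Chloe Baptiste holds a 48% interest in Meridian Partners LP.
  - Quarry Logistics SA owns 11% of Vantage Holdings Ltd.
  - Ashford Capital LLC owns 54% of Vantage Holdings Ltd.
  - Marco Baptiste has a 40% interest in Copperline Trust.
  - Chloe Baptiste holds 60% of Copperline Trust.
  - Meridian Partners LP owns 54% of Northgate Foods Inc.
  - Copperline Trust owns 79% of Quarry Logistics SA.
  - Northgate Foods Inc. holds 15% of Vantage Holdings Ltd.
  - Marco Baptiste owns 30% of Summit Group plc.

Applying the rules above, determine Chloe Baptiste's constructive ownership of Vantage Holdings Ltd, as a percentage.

17.924%

By parent–child attribution (R3), Chloe Baptiste is treated as also owning Marco Baptiste's interest in Meridian Partners LP, giving 48% + 38% = 86%.
By parent–child attribution (R3), Chloe Baptiste is treated as also owning Marco Baptiste's interest in Copperline Trust, giving 60% + 40% = 100%.
By parent–child attribution (R3), Chloe Baptiste is treated as owning Marco Baptiste's 30% interest in Summit Group plc.
Chain via Meridian Partners LP → Northgate Foods Inc. (R1): 86% × 54% × 15% = 6.966% of Vantage Holdings Ltd.
Chain via Copperline Trust → Quarry Logistics SA (R1): 100% × 79% × 11% = 8.69% of Vantage Holdings Ltd.
Chain via Summit Group plc → Ashford Capital LLC (R1): 30% × 14% × 54% = 2.268% of Vantage Holdings Ltd.
Aggregating (R2): 6.966% + 8.69% + 2.268% = 17.924%.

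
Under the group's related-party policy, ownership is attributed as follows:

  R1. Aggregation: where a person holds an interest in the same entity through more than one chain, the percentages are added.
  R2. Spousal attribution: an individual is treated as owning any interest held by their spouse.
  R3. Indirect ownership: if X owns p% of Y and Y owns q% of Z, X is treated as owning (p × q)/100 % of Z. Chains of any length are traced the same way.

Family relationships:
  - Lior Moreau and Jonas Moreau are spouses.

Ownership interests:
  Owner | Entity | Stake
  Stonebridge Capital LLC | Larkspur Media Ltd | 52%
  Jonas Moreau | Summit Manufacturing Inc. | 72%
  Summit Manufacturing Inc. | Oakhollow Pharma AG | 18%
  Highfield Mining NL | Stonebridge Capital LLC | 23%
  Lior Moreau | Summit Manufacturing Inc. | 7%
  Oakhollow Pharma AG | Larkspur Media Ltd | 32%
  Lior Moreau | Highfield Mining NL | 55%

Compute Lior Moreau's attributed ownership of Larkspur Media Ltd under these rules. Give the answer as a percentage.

By spousal attribution (R2), Lior Moreau is treated as also owning Jonas Moreau's interest in Summit Manufacturing Inc, giving 7% + 72% = 79%.
Chain via Summit Manufacturing Inc. → Oakhollow Pharma AG (R3): 79% × 18% × 32% = 4.5504% of Larkspur Media Ltd.
Chain via Highfield Mining NL → Stonebridge Capital LLC (R3): 55% × 23% × 52% = 6.578% of Larkspur Media Ltd.
Aggregating (R1): 4.5504% + 6.578% = 11.1284%.

11.1284%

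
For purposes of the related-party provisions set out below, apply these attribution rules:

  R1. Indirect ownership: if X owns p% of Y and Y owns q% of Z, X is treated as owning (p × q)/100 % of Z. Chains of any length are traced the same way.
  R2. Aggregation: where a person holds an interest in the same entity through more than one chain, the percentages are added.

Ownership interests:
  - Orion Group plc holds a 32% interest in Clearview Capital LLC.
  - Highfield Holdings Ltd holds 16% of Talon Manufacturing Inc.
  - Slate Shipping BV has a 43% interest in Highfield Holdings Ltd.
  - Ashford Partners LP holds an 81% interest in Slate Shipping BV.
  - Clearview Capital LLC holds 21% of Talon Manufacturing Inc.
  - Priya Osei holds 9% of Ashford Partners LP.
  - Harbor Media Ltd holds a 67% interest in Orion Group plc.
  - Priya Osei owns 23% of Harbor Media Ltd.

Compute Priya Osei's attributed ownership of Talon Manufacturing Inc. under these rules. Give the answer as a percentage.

Chain via Ashford Partners LP → Slate Shipping BV → Highfield Holdings Ltd (R1): 9% × 81% × 43% × 16% = 0.501552% of Talon Manufacturing Inc.
Chain via Harbor Media Ltd → Orion Group plc → Clearview Capital LLC (R1): 23% × 67% × 32% × 21% = 1.035552% of Talon Manufacturing Inc.
Aggregating (R2): 0.501552% + 1.035552% = 1.537104%.

1.537104%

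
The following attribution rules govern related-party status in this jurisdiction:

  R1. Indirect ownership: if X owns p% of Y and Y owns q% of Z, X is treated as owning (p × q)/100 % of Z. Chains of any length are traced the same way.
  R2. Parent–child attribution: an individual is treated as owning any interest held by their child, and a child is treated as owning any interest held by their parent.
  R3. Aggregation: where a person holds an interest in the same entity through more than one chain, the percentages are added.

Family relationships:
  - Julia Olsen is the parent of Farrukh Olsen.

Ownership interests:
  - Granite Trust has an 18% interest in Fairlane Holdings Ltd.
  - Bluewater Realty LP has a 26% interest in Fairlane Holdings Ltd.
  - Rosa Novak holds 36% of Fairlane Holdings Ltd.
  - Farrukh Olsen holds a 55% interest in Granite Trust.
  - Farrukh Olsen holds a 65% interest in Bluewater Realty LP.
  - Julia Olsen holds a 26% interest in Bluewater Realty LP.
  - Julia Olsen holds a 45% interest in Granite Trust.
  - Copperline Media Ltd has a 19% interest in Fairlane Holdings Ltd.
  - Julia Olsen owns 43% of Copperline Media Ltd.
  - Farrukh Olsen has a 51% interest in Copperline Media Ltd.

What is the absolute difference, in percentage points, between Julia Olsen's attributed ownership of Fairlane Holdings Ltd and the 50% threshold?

By parent–child attribution (R2), Julia Olsen is treated as also owning Farrukh Olsen's interest in Bluewater Realty LP, giving 26% + 65% = 91%.
By parent–child attribution (R2), Julia Olsen is treated as also owning Farrukh Olsen's interest in Copperline Media Ltd, giving 43% + 51% = 94%.
By parent–child attribution (R2), Julia Olsen is treated as also owning Farrukh Olsen's interest in Granite Trust, giving 45% + 55% = 100%.
Chain via Bluewater Realty LP (R1): 91% × 26% = 23.66% of Fairlane Holdings Ltd.
Chain via Copperline Media Ltd (R1): 94% × 19% = 17.86% of Fairlane Holdings Ltd.
Chain via Granite Trust (R1): 100% × 18% = 18% of Fairlane Holdings Ltd.
Aggregating (R3): 23.66% + 17.86% + 18% = 59.52%.
59.52% exceeds the 50% threshold by 9.52 percentage points.

9.52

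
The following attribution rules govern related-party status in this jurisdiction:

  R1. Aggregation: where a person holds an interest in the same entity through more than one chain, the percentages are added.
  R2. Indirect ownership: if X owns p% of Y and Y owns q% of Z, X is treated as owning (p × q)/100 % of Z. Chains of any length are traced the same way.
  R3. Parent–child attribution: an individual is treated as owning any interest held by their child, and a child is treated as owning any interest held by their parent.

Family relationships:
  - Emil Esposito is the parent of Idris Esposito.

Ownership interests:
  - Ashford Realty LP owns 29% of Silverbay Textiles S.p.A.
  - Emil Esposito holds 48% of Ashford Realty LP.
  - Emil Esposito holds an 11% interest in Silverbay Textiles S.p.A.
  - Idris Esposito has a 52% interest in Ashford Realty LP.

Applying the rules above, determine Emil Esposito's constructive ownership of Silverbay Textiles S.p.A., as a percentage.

By parent–child attribution (R3), Emil Esposito is treated as also owning Idris Esposito's interest in Ashford Realty LP, giving 48% + 52% = 100%.
Chain via Ashford Realty LP (R2): 100% × 29% = 29% of Silverbay Textiles S.p.A.
Direct interest in Silverbay Textiles S.p.A: 11%.
Aggregating (R1): 29% + 11% = 40%.

40%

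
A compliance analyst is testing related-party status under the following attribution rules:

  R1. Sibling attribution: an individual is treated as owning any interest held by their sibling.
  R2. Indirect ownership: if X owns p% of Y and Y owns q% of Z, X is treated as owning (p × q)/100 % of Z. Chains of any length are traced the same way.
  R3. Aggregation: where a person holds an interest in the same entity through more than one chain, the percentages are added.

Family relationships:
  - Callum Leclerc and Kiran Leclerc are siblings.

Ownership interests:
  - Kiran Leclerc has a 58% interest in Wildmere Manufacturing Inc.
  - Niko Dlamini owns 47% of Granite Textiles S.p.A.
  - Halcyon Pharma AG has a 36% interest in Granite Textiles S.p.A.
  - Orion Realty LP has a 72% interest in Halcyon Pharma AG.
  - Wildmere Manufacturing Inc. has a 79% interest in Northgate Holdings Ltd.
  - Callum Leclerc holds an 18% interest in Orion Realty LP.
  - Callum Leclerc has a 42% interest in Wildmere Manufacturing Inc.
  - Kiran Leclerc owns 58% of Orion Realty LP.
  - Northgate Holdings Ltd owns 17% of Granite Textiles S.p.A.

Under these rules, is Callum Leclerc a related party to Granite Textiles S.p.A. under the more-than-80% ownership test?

No

By sibling attribution (R1), Callum Leclerc is treated as also owning Kiran Leclerc's interest in Orion Realty LP, giving 18% + 58% = 76%.
By sibling attribution (R1), Callum Leclerc is treated as also owning Kiran Leclerc's interest in Wildmere Manufacturing Inc, giving 42% + 58% = 100%.
Chain via Orion Realty LP → Halcyon Pharma AG (R2): 76% × 72% × 36% = 19.6992% of Granite Textiles S.p.A.
Chain via Wildmere Manufacturing Inc. → Northgate Holdings Ltd (R2): 100% × 79% × 17% = 13.43% of Granite Textiles S.p.A.
Aggregating (R3): 19.6992% + 13.43% = 33.1292%.
33.1292% does not exceed the 80% threshold, so Callum is not a related party to Granite Textiles S.p.A.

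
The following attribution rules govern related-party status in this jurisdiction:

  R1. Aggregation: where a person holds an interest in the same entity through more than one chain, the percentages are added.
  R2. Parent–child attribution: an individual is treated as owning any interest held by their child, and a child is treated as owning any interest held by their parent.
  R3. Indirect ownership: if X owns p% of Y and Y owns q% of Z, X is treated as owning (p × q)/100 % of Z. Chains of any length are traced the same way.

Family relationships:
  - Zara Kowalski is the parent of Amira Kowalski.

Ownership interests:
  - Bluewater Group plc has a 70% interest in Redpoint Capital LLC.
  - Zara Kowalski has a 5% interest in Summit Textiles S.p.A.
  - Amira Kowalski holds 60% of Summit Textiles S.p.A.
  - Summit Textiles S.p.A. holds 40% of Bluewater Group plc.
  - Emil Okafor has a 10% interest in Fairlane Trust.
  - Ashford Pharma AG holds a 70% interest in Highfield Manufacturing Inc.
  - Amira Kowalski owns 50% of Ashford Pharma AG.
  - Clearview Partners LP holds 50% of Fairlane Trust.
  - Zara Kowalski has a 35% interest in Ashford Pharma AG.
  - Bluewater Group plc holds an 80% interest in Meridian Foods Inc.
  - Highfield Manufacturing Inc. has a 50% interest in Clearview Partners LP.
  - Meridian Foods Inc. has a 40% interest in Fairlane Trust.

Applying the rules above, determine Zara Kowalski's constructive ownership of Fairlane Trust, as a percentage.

23.195%

By parent–child attribution (R2), Zara Kowalski is treated as also owning Amira Kowalski's interest in Ashford Pharma AG, giving 35% + 50% = 85%.
By parent–child attribution (R2), Zara Kowalski is treated as also owning Amira Kowalski's interest in Summit Textiles S.p.A, giving 5% + 60% = 65%.
Chain via Ashford Pharma AG → Highfield Manufacturing Inc. → Clearview Partners LP (R3): 85% × 70% × 50% × 50% = 14.875% of Fairlane Trust.
Chain via Summit Textiles S.p.A. → Bluewater Group plc → Meridian Foods Inc. (R3): 65% × 40% × 80% × 40% = 8.32% of Fairlane Trust.
Aggregating (R1): 14.875% + 8.32% = 23.195%.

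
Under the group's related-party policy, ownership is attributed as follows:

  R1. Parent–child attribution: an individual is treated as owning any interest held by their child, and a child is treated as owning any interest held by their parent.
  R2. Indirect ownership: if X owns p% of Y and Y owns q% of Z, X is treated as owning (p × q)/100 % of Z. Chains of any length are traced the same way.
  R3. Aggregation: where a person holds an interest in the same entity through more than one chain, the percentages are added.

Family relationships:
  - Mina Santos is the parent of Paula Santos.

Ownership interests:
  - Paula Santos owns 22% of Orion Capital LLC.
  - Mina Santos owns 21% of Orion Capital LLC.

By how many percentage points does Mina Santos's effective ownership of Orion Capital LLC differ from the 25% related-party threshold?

By parent–child attribution (R1), Mina Santos is treated as also owning Paula Santos's interest in Orion Capital LLC, giving 21% + 22% = 43%.
Direct interest in Orion Capital LLC: 43%.
43% exceeds the 25% threshold by 18 percentage points.

18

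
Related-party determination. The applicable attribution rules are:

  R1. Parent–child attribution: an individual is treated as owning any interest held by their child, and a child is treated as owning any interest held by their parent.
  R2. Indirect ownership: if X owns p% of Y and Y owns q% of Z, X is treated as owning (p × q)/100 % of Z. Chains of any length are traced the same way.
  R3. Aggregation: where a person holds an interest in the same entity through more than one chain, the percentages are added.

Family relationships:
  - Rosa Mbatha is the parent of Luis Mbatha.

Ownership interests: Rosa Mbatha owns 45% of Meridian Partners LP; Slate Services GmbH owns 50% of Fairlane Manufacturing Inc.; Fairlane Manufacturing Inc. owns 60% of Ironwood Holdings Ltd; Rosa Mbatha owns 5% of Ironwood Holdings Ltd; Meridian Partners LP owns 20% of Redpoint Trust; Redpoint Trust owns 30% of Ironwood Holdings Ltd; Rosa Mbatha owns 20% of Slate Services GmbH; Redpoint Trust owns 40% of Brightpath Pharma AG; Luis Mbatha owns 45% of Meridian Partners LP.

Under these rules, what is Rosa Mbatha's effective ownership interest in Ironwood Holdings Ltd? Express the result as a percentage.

16.4%

By parent–child attribution (R1), Rosa Mbatha is treated as also owning Luis Mbatha's interest in Meridian Partners LP, giving 45% + 45% = 90%.
Chain via Meridian Partners LP → Redpoint Trust (R2): 90% × 20% × 30% = 5.4% of Ironwood Holdings Ltd.
Chain via Slate Services GmbH → Fairlane Manufacturing Inc. (R2): 20% × 50% × 60% = 6% of Ironwood Holdings Ltd.
Direct interest in Ironwood Holdings Ltd: 5%.
Aggregating (R3): 5.4% + 6% + 5% = 16.4%.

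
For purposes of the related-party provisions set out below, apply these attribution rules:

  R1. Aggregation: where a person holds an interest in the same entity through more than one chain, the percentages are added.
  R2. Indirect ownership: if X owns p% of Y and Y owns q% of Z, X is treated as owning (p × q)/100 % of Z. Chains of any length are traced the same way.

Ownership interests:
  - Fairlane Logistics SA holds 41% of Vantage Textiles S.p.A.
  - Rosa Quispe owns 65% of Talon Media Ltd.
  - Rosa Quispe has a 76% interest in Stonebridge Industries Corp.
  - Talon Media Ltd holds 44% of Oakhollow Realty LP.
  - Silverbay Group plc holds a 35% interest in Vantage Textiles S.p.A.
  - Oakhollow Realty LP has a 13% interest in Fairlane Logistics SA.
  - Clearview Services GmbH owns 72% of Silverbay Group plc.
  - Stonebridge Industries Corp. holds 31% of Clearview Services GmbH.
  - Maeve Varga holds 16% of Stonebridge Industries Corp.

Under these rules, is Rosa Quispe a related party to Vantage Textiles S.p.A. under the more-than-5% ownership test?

Chain via Talon Media Ltd → Oakhollow Realty LP → Fairlane Logistics SA (R2): 65% × 44% × 13% × 41% = 1.52438% of Vantage Textiles S.p.A.
Chain via Stonebridge Industries Corp. → Clearview Services GmbH → Silverbay Group plc (R2): 76% × 31% × 72% × 35% = 5.93712% of Vantage Textiles S.p.A.
Aggregating (R1): 1.52438% + 5.93712% = 7.4615%.
7.4615% exceeds the 5% threshold, so Rosa is a related party to Vantage Textiles S.p.A.

Yes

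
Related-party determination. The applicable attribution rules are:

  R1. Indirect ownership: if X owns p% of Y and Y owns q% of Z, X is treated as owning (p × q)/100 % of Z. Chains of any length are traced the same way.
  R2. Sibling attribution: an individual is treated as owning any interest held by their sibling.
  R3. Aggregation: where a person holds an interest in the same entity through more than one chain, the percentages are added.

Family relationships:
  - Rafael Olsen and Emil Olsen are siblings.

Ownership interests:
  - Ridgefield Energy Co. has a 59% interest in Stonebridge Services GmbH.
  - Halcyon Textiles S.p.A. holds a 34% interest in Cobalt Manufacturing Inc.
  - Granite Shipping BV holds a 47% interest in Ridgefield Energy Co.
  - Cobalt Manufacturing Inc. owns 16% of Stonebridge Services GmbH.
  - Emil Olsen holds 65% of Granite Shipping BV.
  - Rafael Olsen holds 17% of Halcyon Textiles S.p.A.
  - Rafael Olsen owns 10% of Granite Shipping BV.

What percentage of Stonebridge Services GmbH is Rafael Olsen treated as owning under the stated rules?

By sibling attribution (R2), Rafael Olsen is treated as also owning Emil Olsen's interest in Granite Shipping BV, giving 10% + 65% = 75%.
Chain via Halcyon Textiles S.p.A. → Cobalt Manufacturing Inc. (R1): 17% × 34% × 16% = 0.9248% of Stonebridge Services GmbH.
Chain via Granite Shipping BV → Ridgefield Energy Co. (R1): 75% × 47% × 59% = 20.7975% of Stonebridge Services GmbH.
Aggregating (R3): 0.9248% + 20.7975% = 21.7223%.

21.7223%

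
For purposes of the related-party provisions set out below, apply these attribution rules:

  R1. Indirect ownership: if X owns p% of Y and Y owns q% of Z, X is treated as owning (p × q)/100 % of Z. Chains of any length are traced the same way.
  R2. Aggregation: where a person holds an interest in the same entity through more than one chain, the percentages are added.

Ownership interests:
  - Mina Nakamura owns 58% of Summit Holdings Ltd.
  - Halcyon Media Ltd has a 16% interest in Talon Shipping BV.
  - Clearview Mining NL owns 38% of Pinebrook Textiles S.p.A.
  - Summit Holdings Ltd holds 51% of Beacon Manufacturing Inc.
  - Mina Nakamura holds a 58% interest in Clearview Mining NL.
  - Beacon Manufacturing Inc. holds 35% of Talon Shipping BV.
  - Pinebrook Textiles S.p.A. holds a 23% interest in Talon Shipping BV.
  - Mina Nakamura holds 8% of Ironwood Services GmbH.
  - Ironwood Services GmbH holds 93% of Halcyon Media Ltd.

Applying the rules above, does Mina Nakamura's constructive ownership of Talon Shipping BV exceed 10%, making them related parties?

Chain via Ironwood Services GmbH → Halcyon Media Ltd (R1): 8% × 93% × 16% = 1.1904% of Talon Shipping BV.
Chain via Summit Holdings Ltd → Beacon Manufacturing Inc. (R1): 58% × 51% × 35% = 10.353% of Talon Shipping BV.
Chain via Clearview Mining NL → Pinebrook Textiles S.p.A. (R1): 58% × 38% × 23% = 5.0692% of Talon Shipping BV.
Aggregating (R2): 1.1904% + 10.353% + 5.0692% = 16.6126%.
16.6126% exceeds the 10% threshold, so Mina is a related party to Talon Shipping BV.

Yes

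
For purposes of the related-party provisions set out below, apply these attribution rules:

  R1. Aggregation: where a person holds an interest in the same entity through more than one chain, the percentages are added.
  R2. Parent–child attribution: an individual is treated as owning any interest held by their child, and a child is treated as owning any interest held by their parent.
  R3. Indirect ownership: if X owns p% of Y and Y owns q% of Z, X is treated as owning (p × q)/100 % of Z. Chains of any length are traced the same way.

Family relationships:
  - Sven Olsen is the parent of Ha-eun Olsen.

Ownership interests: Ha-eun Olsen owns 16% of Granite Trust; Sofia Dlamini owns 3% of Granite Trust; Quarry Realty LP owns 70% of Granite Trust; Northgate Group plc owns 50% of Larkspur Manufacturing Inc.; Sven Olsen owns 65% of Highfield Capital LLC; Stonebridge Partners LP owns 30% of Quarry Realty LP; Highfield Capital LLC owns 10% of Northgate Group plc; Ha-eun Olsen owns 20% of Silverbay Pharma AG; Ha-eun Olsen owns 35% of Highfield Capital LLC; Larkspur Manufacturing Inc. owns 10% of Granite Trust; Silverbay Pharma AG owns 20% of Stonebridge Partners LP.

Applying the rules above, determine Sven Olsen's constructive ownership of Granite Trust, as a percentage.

By parent–child attribution (R2), Sven Olsen is treated as also owning Ha-eun Olsen's interest in Highfield Capital LLC, giving 65% + 35% = 100%.
By parent–child attribution (R2), Sven Olsen is treated as owning Ha-eun Olsen's 20% interest in Silverbay Pharma AG.
By parent–child attribution (R2), Sven Olsen is treated as owning Ha-eun Olsen's 16% interest in Granite Trust.
Chain via Highfield Capital LLC → Northgate Group plc → Larkspur Manufacturing Inc. (R3): 100% × 10% × 50% × 10% = 0.5% of Granite Trust.
Chain via Silverbay Pharma AG → Stonebridge Partners LP → Quarry Realty LP (R3): 20% × 20% × 30% × 70% = 0.84% of Granite Trust.
Direct interest in Granite Trust: 16%.
Aggregating (R1): 0.5% + 0.84% + 16% = 17.34%.

17.34%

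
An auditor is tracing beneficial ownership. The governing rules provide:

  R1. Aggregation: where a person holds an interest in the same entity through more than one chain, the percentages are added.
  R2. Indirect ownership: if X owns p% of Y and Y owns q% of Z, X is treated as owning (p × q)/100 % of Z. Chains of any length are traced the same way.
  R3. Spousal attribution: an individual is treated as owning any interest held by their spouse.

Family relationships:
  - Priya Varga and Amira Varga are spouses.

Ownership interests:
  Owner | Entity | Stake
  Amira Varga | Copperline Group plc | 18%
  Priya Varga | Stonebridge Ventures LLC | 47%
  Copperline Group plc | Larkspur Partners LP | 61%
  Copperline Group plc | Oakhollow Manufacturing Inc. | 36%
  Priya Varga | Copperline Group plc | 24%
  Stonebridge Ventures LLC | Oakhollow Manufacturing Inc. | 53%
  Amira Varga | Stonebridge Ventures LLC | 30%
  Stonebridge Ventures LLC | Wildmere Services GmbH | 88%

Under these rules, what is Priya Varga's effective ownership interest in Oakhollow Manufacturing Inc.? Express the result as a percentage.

By spousal attribution (R3), Priya Varga is treated as also owning Amira Varga's interest in Stonebridge Ventures LLC, giving 47% + 30% = 77%.
By spousal attribution (R3), Priya Varga is treated as also owning Amira Varga's interest in Copperline Group plc, giving 24% + 18% = 42%.
Chain via Stonebridge Ventures LLC (R2): 77% × 53% = 40.81% of Oakhollow Manufacturing Inc.
Chain via Copperline Group plc (R2): 42% × 36% = 15.12% of Oakhollow Manufacturing Inc.
Aggregating (R1): 40.81% + 15.12% = 55.93%.

55.93%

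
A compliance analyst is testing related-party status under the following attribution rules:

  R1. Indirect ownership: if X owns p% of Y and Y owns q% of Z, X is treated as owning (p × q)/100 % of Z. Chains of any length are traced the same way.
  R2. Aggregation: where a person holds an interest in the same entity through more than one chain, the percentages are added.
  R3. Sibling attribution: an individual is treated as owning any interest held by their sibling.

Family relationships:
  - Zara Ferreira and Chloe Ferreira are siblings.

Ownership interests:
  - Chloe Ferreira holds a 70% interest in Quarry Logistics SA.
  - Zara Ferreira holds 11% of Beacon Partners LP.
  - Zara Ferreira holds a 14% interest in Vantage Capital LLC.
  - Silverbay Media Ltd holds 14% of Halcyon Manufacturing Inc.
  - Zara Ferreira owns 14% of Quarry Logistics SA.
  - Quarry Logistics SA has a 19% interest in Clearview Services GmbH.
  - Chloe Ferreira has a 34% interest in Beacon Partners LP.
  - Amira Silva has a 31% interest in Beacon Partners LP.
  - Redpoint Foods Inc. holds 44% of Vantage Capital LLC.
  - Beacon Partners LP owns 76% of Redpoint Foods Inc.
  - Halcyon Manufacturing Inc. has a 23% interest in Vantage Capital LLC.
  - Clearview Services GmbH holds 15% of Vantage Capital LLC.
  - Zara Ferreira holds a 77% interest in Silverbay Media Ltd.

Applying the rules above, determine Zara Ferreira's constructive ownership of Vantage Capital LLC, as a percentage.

By sibling attribution (R3), Zara Ferreira is treated as also owning Chloe Ferreira's interest in Beacon Partners LP, giving 11% + 34% = 45%.
By sibling attribution (R3), Zara Ferreira is treated as also owning Chloe Ferreira's interest in Quarry Logistics SA, giving 14% + 70% = 84%.
Chain via Silverbay Media Ltd → Halcyon Manufacturing Inc. (R1): 77% × 14% × 23% = 2.4794% of Vantage Capital LLC.
Chain via Beacon Partners LP → Redpoint Foods Inc. (R1): 45% × 76% × 44% = 15.048% of Vantage Capital LLC.
Chain via Quarry Logistics SA → Clearview Services GmbH (R1): 84% × 19% × 15% = 2.394% of Vantage Capital LLC.
Direct interest in Vantage Capital LLC: 14%.
Aggregating (R2): 2.4794% + 15.048% + 2.394% + 14% = 33.9214%.

33.9214%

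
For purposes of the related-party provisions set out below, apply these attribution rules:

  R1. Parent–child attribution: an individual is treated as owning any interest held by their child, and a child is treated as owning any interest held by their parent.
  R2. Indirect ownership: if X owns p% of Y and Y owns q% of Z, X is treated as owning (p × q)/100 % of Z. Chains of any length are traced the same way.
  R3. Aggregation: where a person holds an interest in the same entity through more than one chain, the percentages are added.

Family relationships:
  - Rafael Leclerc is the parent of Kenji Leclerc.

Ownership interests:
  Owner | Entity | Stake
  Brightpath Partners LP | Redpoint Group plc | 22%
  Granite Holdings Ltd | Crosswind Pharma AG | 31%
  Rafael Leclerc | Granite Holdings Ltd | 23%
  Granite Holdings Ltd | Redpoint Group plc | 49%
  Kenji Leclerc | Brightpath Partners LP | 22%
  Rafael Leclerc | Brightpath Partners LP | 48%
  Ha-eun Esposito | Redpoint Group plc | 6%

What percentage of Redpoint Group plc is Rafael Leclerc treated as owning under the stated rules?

26.67%

By parent–child attribution (R1), Rafael Leclerc is treated as also owning Kenji Leclerc's interest in Brightpath Partners LP, giving 48% + 22% = 70%.
Chain via Granite Holdings Ltd (R2): 23% × 49% = 11.27% of Redpoint Group plc.
Chain via Brightpath Partners LP (R2): 70% × 22% = 15.4% of Redpoint Group plc.
Aggregating (R3): 11.27% + 15.4% = 26.67%.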